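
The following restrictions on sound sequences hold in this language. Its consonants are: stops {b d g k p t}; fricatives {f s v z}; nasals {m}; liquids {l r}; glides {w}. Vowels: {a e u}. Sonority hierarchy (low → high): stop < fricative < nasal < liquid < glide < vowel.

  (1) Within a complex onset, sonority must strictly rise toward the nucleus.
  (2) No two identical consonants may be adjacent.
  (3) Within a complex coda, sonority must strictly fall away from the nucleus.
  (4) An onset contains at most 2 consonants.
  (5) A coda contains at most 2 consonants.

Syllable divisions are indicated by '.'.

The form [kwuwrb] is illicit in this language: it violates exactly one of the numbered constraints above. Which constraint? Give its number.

5

[kwuwrb]: syllable 1 coda /wrb/ has 3 consonants (> 2).
This is a violation of constraint 5: "A coda contains at most 2 consonants."
The remaining constraints (1, 2, 3, 4) are satisfied.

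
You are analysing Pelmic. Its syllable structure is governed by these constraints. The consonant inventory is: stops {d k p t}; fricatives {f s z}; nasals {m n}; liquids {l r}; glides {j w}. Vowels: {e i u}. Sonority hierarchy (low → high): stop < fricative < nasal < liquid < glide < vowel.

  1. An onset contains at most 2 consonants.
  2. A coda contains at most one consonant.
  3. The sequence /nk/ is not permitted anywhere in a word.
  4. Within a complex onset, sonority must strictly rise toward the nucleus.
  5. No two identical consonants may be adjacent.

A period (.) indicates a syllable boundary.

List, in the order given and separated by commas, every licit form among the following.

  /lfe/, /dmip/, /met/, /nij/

/lfe/ — violates constraint 4: syllable 1 onset /lf/: /l/ (liquid, 4) → /f/ (fricative, 2) does not rise → illicit
/dmip/ — σ1 onset /dm/ (1→3 rises), coda /p/ ok → licit
/met/ — σ1 onset /m/, coda /t/ ok → licit
/nij/ — σ1 onset /n/, coda /j/ ok → licit

/dmip/, /met/, /nij/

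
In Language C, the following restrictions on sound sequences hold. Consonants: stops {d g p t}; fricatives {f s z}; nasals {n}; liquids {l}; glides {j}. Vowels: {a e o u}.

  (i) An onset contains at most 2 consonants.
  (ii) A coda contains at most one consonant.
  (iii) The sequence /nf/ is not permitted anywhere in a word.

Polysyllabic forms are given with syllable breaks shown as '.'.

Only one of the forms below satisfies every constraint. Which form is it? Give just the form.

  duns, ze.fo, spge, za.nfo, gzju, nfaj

duns — violates constraint (ii): syllable 1 coda /ns/ has 2 consonants (> 1) → illicit
ze.fo — σ1 onset /z/, coda /∅/ ok; σ2 onset /f/, coda /∅/ ok → licit
spge — violates constraint (i): syllable 1 onset /spg/ has 3 consonants (> 2) → illicit
za.nfo — violates constraint (iii): contains banned sequence /nf/ → illicit
gzju — violates constraint (i): syllable 1 onset /gzj/ has 3 consonants (> 2) → illicit
nfaj — violates constraint (iii): contains banned sequence /nf/ → illicit

ze.fo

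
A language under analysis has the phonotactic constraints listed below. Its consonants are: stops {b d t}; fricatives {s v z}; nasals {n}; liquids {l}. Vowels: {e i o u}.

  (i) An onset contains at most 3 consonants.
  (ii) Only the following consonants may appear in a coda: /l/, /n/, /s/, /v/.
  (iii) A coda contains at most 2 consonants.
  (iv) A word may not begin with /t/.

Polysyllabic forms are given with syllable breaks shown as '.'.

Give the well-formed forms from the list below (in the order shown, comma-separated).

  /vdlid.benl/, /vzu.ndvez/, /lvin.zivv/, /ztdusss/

/lvin.zivv/

/vdlid.benl/ — violates constraint (ii): syllable 1 coda contains /d/, which is not a licensed coda consonant → ill-formed
/vzu.ndvez/ — violates constraint (ii): syllable 2 coda contains /z/, which is not a licensed coda consonant → ill-formed
/lvin.zivv/ — σ1 onset /lv/ (2C), coda /n/ ok; σ2 onset /z/, coda /vv/ (2C) ok → well-formed
/ztdusss/ — violates constraint (iii): syllable 1 coda /sss/ has 3 consonants (> 2) → ill-formed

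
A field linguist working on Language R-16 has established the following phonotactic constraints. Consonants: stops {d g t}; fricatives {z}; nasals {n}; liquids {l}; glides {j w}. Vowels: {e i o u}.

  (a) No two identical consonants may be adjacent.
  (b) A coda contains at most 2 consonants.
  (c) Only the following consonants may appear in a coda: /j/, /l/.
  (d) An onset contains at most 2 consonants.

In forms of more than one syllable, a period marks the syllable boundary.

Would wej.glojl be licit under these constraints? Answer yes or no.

wej.glojl — σ1 onset /w/, coda /j/ ok; σ2 onset /gl/ (2C), coda /jl/ (2C) ok → licit

yes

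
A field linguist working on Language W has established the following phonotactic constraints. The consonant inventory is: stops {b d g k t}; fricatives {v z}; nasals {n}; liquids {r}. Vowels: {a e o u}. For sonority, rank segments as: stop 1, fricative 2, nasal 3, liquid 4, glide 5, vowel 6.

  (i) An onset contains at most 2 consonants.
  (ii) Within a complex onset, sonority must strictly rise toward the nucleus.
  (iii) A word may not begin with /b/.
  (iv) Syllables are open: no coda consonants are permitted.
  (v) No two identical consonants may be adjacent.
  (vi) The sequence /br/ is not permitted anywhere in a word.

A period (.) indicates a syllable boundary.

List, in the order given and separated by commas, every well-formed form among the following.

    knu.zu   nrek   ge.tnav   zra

knu.zu, zra

knu.zu — σ1 onset /kn/ (1→3 rises), coda /∅/ ok; σ2 onset /z/, coda /∅/ ok → well-formed
nrek — violates constraint (iv): syllable 1 coda /k/ has 1 consonant (> 0) → ill-formed
ge.tnav — violates constraint (iv): syllable 2 coda /v/ has 1 consonant (> 0) → ill-formed
zra — σ1 onset /zr/ (2→4 rises), coda /∅/ ok → well-formed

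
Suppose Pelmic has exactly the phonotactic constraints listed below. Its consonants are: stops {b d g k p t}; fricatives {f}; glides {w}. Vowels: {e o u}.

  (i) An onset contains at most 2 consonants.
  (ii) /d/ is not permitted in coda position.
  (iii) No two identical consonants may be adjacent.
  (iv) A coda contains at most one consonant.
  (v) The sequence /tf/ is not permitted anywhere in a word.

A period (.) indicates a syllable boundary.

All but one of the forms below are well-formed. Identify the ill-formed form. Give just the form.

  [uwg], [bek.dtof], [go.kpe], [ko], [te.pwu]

[uwg] — violates constraint (iv): syllable 1 coda /wg/ has 2 consonants (> 1) → ill-formed
[bek.dtof] — σ1 onset /b/, coda /k/ ok; σ2 onset /dt/ (2C), coda /f/ ok → well-formed
[go.kpe] — σ1 onset /g/, coda /∅/ ok; σ2 onset /kp/ (2C), coda /∅/ ok → well-formed
[ko] — σ1 onset /k/, coda /∅/ ok → well-formed
[te.pwu] — σ1 onset /t/, coda /∅/ ok; σ2 onset /pw/ (2C), coda /∅/ ok → well-formed

[uwg]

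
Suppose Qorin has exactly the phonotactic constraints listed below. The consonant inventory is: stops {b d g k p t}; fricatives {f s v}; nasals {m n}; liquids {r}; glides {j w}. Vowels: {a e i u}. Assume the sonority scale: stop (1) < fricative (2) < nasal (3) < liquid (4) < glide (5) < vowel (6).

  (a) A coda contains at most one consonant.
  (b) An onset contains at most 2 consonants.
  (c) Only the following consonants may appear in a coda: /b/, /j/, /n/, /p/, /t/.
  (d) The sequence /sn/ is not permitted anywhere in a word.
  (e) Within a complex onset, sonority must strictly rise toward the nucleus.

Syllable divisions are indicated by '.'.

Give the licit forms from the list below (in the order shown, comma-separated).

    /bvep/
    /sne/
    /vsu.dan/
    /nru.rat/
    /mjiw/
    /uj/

/bvep/, /nru.rat/, /uj/

/bvep/ — σ1 onset /bv/ (1→2 rises), coda /p/ ok → licit
/sne/ — violates constraint (d): contains banned sequence /sn/ → illicit
/vsu.dan/ — violates constraint (e): syllable 1 onset /vs/: /v/ (fricative, 2) → /s/ (fricative, 2) does not rise → illicit
/nru.rat/ — σ1 onset /nr/ (3→4 rises), coda /∅/ ok; σ2 onset /r/, coda /t/ ok → licit
/mjiw/ — violates constraint (c): syllable 1 coda contains /w/, which is not a licensed coda consonant → illicit
/uj/ — σ1 onset /∅/, coda /j/ ok → licit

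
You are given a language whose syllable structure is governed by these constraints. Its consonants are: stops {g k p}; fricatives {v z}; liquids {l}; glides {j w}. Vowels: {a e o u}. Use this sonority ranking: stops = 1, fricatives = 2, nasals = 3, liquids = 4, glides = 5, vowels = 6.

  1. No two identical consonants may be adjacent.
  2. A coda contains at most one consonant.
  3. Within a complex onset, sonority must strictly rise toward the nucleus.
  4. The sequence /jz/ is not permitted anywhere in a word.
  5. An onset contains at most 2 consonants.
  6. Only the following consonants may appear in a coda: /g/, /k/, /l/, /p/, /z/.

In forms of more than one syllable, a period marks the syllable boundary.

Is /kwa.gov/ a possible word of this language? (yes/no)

no

/kwa.gov/ — violates constraint 6: syllable 2 coda contains /v/, which is not a licensed coda consonant → not permitted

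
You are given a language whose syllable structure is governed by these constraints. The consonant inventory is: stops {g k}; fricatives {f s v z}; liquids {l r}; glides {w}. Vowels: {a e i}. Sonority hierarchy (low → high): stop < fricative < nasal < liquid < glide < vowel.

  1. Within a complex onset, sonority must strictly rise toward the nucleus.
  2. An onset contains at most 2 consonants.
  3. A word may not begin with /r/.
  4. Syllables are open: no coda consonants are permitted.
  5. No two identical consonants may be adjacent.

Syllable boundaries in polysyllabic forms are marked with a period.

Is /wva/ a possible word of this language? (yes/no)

/wva/ — violates constraint 1: syllable 1 onset /wv/: /w/ (glide, 5) → /v/ (fricative, 2) does not rise → ill-formed

no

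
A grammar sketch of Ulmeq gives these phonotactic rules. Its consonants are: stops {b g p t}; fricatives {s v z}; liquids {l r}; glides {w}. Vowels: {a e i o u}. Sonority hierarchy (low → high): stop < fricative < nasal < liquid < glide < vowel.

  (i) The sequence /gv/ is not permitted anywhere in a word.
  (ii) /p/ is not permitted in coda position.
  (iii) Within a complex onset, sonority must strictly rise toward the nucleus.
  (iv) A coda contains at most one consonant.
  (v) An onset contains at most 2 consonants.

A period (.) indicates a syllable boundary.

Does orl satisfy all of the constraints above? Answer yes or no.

orl — violates constraint (iv): syllable 1 coda /rl/ has 2 consonants (> 1) → not permitted

no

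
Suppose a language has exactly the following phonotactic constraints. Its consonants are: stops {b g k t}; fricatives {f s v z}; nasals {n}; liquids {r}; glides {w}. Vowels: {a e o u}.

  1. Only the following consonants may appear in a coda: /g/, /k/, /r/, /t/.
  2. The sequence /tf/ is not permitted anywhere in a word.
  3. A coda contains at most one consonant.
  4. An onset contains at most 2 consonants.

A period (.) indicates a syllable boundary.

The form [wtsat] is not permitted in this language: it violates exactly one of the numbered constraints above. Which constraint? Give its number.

[wtsat]: syllable 1 onset /wts/ has 3 consonants (> 2).
This is a violation of constraint 4: "An onset contains at most 2 consonants."
The remaining constraints (1, 2, 3) are satisfied.

4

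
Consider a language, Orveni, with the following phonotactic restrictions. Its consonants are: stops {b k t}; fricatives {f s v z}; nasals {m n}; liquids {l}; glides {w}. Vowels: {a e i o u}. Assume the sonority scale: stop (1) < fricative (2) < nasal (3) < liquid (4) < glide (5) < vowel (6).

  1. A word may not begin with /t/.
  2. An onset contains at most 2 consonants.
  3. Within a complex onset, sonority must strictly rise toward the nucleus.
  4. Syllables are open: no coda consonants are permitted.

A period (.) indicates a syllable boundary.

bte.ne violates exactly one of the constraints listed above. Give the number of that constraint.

bte.ne: syllable 1 onset /bt/: /b/ (stop, 1) → /t/ (stop, 1) does not rise.
This is a violation of constraint 3: "Within a complex onset, sonority must strictly rise toward the nucleus."
The remaining constraints (1, 2, 4) are satisfied.

3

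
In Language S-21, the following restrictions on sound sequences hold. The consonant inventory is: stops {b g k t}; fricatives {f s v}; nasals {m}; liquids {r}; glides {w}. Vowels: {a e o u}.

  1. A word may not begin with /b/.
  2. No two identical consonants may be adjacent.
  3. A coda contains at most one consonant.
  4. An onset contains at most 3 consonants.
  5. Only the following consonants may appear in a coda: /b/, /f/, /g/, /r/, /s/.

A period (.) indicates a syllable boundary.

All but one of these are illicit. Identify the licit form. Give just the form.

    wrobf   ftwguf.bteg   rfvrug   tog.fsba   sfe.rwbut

tog.fsba

wrobf — violates constraint 3: syllable 1 coda /bf/ has 2 consonants (> 1) → illicit
ftwguf.bteg — violates constraint 4: syllable 1 onset /ftwg/ has 4 consonants (> 3) → illicit
rfvrug — violates constraint 4: syllable 1 onset /rfvr/ has 4 consonants (> 3) → illicit
tog.fsba — σ1 onset /t/, coda /g/ ok; σ2 onset /fsb/ (3C), coda /∅/ ok → licit
sfe.rwbut — violates constraint 5: syllable 2 coda contains /t/, which is not a licensed coda consonant → illicit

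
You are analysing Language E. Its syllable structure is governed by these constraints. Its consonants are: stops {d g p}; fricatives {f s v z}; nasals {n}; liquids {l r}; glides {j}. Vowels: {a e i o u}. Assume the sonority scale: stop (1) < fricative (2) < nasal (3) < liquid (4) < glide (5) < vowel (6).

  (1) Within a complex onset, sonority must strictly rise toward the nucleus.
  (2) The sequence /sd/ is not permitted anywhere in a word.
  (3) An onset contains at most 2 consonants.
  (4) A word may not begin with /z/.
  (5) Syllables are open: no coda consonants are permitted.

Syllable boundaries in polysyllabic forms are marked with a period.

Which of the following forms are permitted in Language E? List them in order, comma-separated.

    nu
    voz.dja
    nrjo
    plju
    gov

nu — σ1 onset /n/, coda /∅/ ok → permitted
voz.dja — violates constraint 5: syllable 1 coda /z/ has 1 consonant (> 0) → not permitted
nrjo — violates constraint 3: syllable 1 onset /nrj/ has 3 consonants (> 2) → not permitted
plju — violates constraint 3: syllable 1 onset /plj/ has 3 consonants (> 2) → not permitted
gov — violates constraint 5: syllable 1 coda /v/ has 1 consonant (> 0) → not permitted

nu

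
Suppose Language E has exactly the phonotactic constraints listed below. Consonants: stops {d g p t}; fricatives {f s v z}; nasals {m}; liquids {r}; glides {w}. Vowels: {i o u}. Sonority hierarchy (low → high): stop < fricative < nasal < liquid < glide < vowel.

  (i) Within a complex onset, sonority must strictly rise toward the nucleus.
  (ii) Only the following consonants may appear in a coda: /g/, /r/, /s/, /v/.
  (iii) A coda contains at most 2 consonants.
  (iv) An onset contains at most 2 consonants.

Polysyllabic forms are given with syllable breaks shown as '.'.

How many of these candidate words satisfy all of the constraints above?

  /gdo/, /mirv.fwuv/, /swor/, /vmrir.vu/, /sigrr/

2

/gdo/ — violates constraint (i): syllable 1 onset /gd/: /g/ (stop, 1) → /d/ (stop, 1) does not rise → ill-formed
/mirv.fwuv/ — σ1 onset /m/, coda /rv/ (2C) ok; σ2 onset /fw/ (2→5 rises), coda /v/ ok → well-formed
/swor/ — σ1 onset /sw/ (2→5 rises), coda /r/ ok → well-formed
/vmrir.vu/ — violates constraint (iv): syllable 1 onset /vmr/ has 3 consonants (> 2) → ill-formed
/sigrr/ — violates constraint (iii): syllable 1 coda /grr/ has 3 consonants (> 2) → ill-formed
Well-formed: /mirv.fwuv/, /swor/ → 2.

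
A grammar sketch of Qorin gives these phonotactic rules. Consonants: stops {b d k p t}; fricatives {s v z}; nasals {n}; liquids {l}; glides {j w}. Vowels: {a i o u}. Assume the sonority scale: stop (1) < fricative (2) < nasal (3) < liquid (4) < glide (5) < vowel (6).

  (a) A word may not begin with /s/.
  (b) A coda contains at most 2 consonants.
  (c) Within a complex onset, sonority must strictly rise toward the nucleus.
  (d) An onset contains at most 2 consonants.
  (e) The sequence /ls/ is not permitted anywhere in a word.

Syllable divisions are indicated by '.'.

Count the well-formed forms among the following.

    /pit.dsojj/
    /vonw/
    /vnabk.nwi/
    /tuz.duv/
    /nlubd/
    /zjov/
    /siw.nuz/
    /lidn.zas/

7

/pit.dsojj/ — σ1 onset /p/, coda /t/ ok; σ2 onset /ds/ (1→2 rises), coda /jj/ (2C) ok → well-formed
/vonw/ — σ1 onset /v/, coda /nw/ (2C) ok → well-formed
/vnabk.nwi/ — σ1 onset /vn/ (2→3 rises), coda /bk/ (2C) ok; σ2 onset /nw/ (3→5 rises), coda /∅/ ok → well-formed
/tuz.duv/ — σ1 onset /t/, coda /z/ ok; σ2 onset /d/, coda /v/ ok → well-formed
/nlubd/ — σ1 onset /nl/ (3→4 rises), coda /bd/ (2C) ok → well-formed
/zjov/ — σ1 onset /zj/ (2→5 rises), coda /v/ ok → well-formed
/siw.nuz/ — violates constraint (a): word begins with /s/ → ill-formed
/lidn.zas/ — σ1 onset /l/, coda /dn/ (2C) ok; σ2 onset /z/, coda /s/ ok → well-formed
Well-formed: /pit.dsojj/, /vonw/, /vnabk.nwi/, /tuz.duv/, /nlubd/, /zjov/, /lidn.zas/ → 7.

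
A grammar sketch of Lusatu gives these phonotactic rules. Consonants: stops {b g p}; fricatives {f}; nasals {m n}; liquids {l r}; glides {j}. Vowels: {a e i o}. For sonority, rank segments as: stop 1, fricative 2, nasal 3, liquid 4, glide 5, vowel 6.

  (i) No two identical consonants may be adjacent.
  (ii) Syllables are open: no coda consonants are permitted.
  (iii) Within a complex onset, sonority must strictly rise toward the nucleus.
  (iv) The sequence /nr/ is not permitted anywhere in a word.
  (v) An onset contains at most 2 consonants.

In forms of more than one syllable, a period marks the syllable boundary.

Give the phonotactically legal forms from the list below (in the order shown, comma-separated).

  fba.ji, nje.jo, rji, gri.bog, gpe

nje.jo, rji

fba.ji — violates constraint (iii): syllable 1 onset /fb/: /f/ (fricative, 2) → /b/ (stop, 1) does not rise → phonotactically illegal
nje.jo — σ1 onset /nj/ (3→5 rises), coda /∅/ ok; σ2 onset /j/, coda /∅/ ok → phonotactically legal
rji — σ1 onset /rj/ (4→5 rises), coda /∅/ ok → phonotactically legal
gri.bog — violates constraint (ii): syllable 2 coda /g/ has 1 consonant (> 0) → phonotactically illegal
gpe — violates constraint (iii): syllable 1 onset /gp/: /g/ (stop, 1) → /p/ (stop, 1) does not rise → phonotactically illegal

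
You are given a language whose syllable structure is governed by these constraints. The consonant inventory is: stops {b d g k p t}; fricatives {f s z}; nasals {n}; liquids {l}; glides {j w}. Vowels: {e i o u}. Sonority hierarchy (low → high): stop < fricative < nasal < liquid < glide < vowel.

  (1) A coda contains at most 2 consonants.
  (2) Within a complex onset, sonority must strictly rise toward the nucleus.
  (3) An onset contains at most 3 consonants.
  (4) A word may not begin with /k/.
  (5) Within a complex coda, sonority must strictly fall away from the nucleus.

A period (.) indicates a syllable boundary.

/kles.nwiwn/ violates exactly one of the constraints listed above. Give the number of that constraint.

/kles.nwiwn/: word begins with /k/.
This is a violation of constraint 4: "A word may not begin with /k/."
The remaining constraints (1, 2, 3, 5) are satisfied.

4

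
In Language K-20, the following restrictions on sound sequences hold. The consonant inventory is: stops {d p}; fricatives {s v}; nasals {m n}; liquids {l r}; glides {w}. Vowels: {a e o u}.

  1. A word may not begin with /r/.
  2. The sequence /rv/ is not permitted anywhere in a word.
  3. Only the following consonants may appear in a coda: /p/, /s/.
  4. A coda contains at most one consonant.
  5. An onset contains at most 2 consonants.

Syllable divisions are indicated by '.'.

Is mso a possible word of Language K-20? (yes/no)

yes

mso — σ1 onset /ms/ (2C), coda /∅/ ok → well-formed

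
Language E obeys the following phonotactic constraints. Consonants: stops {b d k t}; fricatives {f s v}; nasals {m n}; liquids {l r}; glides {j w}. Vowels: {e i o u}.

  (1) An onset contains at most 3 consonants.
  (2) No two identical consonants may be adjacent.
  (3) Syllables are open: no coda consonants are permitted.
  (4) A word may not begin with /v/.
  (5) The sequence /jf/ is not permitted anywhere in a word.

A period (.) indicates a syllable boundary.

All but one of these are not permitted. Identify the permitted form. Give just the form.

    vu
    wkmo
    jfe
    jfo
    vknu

wkmo

vu — violates constraint 4: word begins with /v/ → not permitted
wkmo — σ1 onset /wkm/ (3C), coda /∅/ ok → permitted
jfe — violates constraint 5: contains banned sequence /jf/ → not permitted
jfo — violates constraint 5: contains banned sequence /jf/ → not permitted
vknu — violates constraint 4: word begins with /v/ → not permitted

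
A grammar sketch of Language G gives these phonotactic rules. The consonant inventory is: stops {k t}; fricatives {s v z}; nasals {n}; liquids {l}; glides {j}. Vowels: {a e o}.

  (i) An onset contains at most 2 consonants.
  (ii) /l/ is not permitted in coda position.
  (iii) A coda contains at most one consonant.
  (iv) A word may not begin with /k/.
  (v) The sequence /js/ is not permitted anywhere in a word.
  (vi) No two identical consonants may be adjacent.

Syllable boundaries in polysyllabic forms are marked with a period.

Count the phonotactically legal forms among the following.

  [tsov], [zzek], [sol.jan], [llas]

1

[tsov] — σ1 onset /ts/ (2C), coda /v/ ok → phonotactically legal
[zzek] — violates constraint (vi): adjacent identical consonants /zz/ → phonotactically illegal
[sol.jan] — violates constraint (ii): syllable 1 coda contains /l/ → phonotactically illegal
[llas] — violates constraint (vi): adjacent identical consonants /ll/ → phonotactically illegal
Phonotactically legal: [tsov] → 1.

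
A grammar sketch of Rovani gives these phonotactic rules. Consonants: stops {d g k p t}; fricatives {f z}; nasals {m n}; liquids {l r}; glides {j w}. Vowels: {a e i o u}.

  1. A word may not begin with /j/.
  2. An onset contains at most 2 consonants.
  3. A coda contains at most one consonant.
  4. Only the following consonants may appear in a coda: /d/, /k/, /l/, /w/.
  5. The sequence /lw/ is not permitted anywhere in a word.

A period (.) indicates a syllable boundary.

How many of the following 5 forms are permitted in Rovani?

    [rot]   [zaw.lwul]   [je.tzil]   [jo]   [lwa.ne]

0

[rot] — violates constraint 4: syllable 1 coda contains /t/, which is not a licensed coda consonant → not permitted
[zaw.lwul] — violates constraint 5: contains banned sequence /lw/ → not permitted
[je.tzil] — violates constraint 1: word begins with /j/ → not permitted
[jo] — violates constraint 1: word begins with /j/ → not permitted
[lwa.ne] — violates constraint 5: contains banned sequence /lw/ → not permitted
No form is permitted → 0.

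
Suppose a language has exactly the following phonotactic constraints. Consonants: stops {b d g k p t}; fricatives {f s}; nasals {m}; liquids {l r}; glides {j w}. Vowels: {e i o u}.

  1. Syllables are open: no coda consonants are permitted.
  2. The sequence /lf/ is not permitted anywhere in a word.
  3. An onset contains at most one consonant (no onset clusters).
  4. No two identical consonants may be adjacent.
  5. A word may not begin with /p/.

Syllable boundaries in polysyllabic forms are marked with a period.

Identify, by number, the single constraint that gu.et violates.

gu.et: syllable 2 coda /t/ has 1 consonant (> 0).
This is a violation of constraint 1: "Syllables are open: no coda consonants are permitted."
The remaining constraints (2, 3, 4, 5) are satisfied.

1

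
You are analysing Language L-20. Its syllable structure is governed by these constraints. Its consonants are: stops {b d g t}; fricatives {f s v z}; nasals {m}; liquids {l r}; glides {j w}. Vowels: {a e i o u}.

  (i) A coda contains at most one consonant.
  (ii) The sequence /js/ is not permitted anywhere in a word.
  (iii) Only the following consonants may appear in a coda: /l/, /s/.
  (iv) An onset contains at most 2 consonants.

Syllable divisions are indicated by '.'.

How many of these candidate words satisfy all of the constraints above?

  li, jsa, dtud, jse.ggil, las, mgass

2

li — σ1 onset /l/, coda /∅/ ok → permitted
jsa — violates constraint (ii): contains banned sequence /js/ → not permitted
dtud — violates constraint (iii): syllable 1 coda contains /d/, which is not a licensed coda consonant → not permitted
jse.ggil — violates constraint (ii): contains banned sequence /js/ → not permitted
las — σ1 onset /l/, coda /s/ ok → permitted
mgass — violates constraint (i): syllable 1 coda /ss/ has 2 consonants (> 1) → not permitted
Permitted: li, las → 2.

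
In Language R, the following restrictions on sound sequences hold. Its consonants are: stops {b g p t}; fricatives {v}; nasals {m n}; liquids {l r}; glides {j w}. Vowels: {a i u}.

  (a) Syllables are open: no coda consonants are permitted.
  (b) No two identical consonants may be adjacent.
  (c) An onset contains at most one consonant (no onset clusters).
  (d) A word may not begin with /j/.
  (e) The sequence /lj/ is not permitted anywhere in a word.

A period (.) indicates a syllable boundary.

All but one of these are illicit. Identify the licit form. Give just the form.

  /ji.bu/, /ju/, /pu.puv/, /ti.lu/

/ji.bu/ — violates constraint (d): word begins with /j/ → illicit
/ju/ — violates constraint (d): word begins with /j/ → illicit
/pu.puv/ — violates constraint (a): syllable 2 coda /v/ has 1 consonant (> 0) → illicit
/ti.lu/ — σ1 onset /t/, coda /∅/ ok; σ2 onset /l/, coda /∅/ ok → licit

/ti.lu/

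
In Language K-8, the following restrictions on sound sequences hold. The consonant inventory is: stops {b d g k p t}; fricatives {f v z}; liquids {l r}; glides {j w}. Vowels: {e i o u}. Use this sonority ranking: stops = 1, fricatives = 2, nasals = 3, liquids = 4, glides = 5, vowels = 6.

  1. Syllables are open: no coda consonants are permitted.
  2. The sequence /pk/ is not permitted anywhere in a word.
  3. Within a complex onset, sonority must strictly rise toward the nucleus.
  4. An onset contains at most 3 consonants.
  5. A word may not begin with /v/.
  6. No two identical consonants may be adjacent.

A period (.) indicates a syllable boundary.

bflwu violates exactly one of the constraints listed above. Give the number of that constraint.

bflwu: syllable 1 onset /bflw/ has 4 consonants (> 3).
This is a violation of constraint 4: "An onset contains at most 3 consonants."
The remaining constraints (1, 2, 3, 5, 6) are satisfied.

4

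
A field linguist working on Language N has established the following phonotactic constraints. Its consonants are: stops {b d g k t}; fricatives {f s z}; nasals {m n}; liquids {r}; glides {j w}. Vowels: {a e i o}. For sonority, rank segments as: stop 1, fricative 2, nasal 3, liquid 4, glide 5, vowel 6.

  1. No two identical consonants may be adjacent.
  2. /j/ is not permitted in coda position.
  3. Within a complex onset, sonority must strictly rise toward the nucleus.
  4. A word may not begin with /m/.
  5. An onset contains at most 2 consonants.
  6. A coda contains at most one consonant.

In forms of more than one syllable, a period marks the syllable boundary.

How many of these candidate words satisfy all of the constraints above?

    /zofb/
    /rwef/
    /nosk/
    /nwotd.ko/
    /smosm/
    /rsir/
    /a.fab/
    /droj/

2

/zofb/ — violates constraint 6: syllable 1 coda /fb/ has 2 consonants (> 1) → not permitted
/rwef/ — σ1 onset /rw/ (4→5 rises), coda /f/ ok → permitted
/nosk/ — violates constraint 6: syllable 1 coda /sk/ has 2 consonants (> 1) → not permitted
/nwotd.ko/ — violates constraint 6: syllable 1 coda /td/ has 2 consonants (> 1) → not permitted
/smosm/ — violates constraint 6: syllable 1 coda /sm/ has 2 consonants (> 1) → not permitted
/rsir/ — violates constraint 3: syllable 1 onset /rs/: /r/ (liquid, 4) → /s/ (fricative, 2) does not rise → not permitted
/a.fab/ — σ1 onset /∅/, coda /∅/ ok; σ2 onset /f/, coda /b/ ok → permitted
/droj/ — violates constraint 2: syllable 1 coda contains /j/ → not permitted
Permitted: /rwef/, /a.fab/ → 2.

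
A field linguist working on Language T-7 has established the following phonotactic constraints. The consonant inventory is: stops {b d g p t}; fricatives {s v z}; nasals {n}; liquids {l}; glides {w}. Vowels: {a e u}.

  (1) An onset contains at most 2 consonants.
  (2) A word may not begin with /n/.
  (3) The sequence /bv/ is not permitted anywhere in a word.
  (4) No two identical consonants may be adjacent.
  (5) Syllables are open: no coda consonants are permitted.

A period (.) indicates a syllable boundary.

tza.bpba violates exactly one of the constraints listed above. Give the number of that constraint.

1

tza.bpba: syllable 2 onset /bpb/ has 3 consonants (> 2).
This is a violation of constraint 1: "An onset contains at most 2 consonants."
The remaining constraints (2, 3, 4, 5) are satisfied.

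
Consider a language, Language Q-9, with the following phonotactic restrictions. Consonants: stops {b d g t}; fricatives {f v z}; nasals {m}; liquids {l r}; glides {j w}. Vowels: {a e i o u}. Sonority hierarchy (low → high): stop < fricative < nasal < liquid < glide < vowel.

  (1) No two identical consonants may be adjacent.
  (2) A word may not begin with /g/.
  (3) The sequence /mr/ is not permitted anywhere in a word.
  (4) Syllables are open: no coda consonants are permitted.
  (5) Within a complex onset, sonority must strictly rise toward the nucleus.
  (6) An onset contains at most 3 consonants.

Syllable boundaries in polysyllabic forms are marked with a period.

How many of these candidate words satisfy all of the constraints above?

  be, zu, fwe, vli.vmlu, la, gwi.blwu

5

be — σ1 onset /b/, coda /∅/ ok → phonotactically legal
zu — σ1 onset /z/, coda /∅/ ok → phonotactically legal
fwe — σ1 onset /fw/ (2→5 rises), coda /∅/ ok → phonotactically legal
vli.vmlu — σ1 onset /vl/ (2→4 rises), coda /∅/ ok; σ2 onset /vml/ (2→3→4 rises), coda /∅/ ok → phonotactically legal
la — σ1 onset /l/, coda /∅/ ok → phonotactically legal
gwi.blwu — violates constraint 2: word begins with /g/ → phonotactically illegal
Phonotactically legal: be, zu, fwe, vli.vmlu, la → 5.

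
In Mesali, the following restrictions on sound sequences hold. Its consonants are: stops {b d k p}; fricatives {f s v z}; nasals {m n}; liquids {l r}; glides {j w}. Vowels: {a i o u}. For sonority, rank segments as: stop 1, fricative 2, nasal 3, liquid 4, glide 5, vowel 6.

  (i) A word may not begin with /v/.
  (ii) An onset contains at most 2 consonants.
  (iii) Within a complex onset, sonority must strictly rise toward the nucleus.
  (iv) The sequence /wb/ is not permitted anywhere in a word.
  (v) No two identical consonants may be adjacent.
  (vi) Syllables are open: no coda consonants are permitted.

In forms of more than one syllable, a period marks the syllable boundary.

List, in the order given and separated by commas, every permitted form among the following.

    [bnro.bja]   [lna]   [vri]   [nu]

[bnro.bja] — violates constraint (ii): syllable 1 onset /bnr/ has 3 consonants (> 2) → not permitted
[lna] — violates constraint (iii): syllable 1 onset /ln/: /l/ (liquid, 4) → /n/ (nasal, 3) does not rise → not permitted
[vri] — violates constraint (i): word begins with /v/ → not permitted
[nu] — σ1 onset /n/, coda /∅/ ok → permitted

[nu]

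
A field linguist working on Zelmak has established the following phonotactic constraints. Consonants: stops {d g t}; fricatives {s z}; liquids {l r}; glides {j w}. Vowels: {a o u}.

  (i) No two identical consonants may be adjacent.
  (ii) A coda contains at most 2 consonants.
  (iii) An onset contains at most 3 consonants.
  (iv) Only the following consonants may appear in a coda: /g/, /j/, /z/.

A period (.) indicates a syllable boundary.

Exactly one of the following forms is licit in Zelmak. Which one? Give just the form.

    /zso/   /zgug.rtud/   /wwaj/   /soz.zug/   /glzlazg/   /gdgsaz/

/zso/

/zso/ — σ1 onset /zs/ (2C), coda /∅/ ok → licit
/zgug.rtud/ — violates constraint (iv): syllable 2 coda contains /d/, which is not a licensed coda consonant → illicit
/wwaj/ — violates constraint (i): adjacent identical consonants /ww/ → illicit
/soz.zug/ — violates constraint (i): adjacent identical consonants /zz/ → illicit
/glzlazg/ — violates constraint (iii): syllable 1 onset /glzl/ has 4 consonants (> 3) → illicit
/gdgsaz/ — violates constraint (iii): syllable 1 onset /gdgs/ has 4 consonants (> 3) → illicit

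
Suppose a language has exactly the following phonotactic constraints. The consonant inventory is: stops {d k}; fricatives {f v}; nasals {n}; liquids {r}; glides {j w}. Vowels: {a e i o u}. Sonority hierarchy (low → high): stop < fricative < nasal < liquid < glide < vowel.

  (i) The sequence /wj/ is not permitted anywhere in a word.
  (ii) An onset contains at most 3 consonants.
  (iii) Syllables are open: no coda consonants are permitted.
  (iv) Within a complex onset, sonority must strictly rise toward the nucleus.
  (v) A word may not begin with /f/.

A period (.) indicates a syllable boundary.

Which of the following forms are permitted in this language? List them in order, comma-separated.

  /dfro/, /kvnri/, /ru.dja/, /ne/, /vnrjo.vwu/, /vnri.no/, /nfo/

/dfro/ — σ1 onset /dfr/ (1→2→4 rises), coda /∅/ ok → permitted
/kvnri/ — violates constraint (ii): syllable 1 onset /kvnr/ has 4 consonants (> 3) → not permitted
/ru.dja/ — σ1 onset /r/, coda /∅/ ok; σ2 onset /dj/ (1→5 rises), coda /∅/ ok → permitted
/ne/ — σ1 onset /n/, coda /∅/ ok → permitted
/vnrjo.vwu/ — violates constraint (ii): syllable 1 onset /vnrj/ has 4 consonants (> 3) → not permitted
/vnri.no/ — σ1 onset /vnr/ (2→3→4 rises), coda /∅/ ok; σ2 onset /n/, coda /∅/ ok → permitted
/nfo/ — violates constraint (iv): syllable 1 onset /nf/: /n/ (nasal, 3) → /f/ (fricative, 2) does not rise → not permitted

/dfro/, /ru.dja/, /ne/, /vnri.no/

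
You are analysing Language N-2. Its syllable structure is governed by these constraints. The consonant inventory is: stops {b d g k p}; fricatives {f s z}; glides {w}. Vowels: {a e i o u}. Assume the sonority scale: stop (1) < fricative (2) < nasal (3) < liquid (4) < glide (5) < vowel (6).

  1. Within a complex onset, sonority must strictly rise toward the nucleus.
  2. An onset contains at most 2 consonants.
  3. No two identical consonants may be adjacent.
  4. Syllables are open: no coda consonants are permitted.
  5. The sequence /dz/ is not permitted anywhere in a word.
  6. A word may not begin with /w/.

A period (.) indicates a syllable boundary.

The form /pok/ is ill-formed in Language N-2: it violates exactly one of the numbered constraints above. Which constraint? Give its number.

4

/pok/: syllable 1 coda /k/ has 1 consonant (> 0).
This is a violation of constraint 4: "Syllables are open: no coda consonants are permitted."
The remaining constraints (1, 2, 3, 5, 6) are satisfied.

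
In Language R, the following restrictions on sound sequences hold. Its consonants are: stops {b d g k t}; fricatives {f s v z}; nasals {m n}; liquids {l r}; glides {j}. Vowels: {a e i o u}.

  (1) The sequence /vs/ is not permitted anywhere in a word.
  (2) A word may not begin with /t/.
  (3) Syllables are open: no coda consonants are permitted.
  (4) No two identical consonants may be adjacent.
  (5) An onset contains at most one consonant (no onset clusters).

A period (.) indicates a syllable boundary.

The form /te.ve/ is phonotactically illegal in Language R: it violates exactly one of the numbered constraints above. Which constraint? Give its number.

/te.ve/: word begins with /t/.
This is a violation of constraint 2: "A word may not begin with /t/."
The remaining constraints (1, 3, 4, 5) are satisfied.

2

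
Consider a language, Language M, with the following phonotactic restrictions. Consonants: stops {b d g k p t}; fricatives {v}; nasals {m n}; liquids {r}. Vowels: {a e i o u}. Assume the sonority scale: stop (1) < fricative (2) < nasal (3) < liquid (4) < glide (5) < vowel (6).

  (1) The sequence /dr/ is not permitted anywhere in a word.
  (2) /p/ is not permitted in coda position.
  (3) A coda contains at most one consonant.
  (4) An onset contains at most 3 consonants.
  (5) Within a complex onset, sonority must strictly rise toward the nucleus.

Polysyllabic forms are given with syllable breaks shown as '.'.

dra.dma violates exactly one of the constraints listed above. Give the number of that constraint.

dra.dma: contains banned sequence /dr/.
This is a violation of constraint 1: "The sequence /dr/ is not permitted anywhere in a word."
The remaining constraints (2, 3, 4, 5) are satisfied.

1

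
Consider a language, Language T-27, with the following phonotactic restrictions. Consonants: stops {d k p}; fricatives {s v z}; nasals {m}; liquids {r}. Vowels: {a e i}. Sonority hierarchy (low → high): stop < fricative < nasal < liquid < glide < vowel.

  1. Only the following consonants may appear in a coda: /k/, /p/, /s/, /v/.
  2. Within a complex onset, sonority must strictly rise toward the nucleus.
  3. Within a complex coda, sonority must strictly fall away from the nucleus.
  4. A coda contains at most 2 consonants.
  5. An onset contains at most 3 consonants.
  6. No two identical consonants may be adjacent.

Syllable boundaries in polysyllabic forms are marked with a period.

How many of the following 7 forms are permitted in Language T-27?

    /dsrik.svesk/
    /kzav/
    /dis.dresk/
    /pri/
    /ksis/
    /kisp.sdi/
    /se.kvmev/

5

/dsrik.svesk/ — violates constraint 2: syllable 2 onset /sv/: /s/ (fricative, 2) → /v/ (fricative, 2) does not rise → not permitted
/kzav/ — σ1 onset /kz/ (1→2 rises), coda /v/ ok → permitted
/dis.dresk/ — σ1 onset /d/, coda /s/ ok; σ2 onset /dr/ (1→4 rises), coda /sk/ (2→1 falls) ok → permitted
/pri/ — σ1 onset /pr/ (1→4 rises), coda /∅/ ok → permitted
/ksis/ — σ1 onset /ks/ (1→2 rises), coda /s/ ok → permitted
/kisp.sdi/ — violates constraint 2: syllable 2 onset /sd/: /s/ (fricative, 2) → /d/ (stop, 1) does not rise → not permitted
/se.kvmev/ — σ1 onset /s/, coda /∅/ ok; σ2 onset /kvm/ (1→2→3 rises), coda /v/ ok → permitted
Permitted: /kzav/, /dis.dresk/, /pri/, /ksis/, /se.kvmev/ → 5.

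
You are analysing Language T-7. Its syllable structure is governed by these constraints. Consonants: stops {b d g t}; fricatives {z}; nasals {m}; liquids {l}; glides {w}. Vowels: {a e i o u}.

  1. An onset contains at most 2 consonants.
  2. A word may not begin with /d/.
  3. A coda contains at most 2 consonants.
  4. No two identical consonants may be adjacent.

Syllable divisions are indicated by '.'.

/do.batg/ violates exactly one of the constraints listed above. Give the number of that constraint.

2

/do.batg/: word begins with /d/.
This is a violation of constraint 2: "A word may not begin with /d/."
The remaining constraints (1, 3, 4) are satisfied.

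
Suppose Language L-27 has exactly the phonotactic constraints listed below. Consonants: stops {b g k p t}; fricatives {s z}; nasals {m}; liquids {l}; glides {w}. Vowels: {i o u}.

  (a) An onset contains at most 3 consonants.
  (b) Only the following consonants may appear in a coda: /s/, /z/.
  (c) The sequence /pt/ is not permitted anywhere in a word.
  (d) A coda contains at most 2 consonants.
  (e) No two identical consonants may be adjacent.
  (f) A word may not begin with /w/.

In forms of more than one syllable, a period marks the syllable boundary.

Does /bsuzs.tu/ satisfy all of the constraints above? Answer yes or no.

/bsuzs.tu/ — σ1 onset /bs/ (2C), coda /zs/ (2C) ok; σ2 onset /t/, coda /∅/ ok → well-formed

yes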